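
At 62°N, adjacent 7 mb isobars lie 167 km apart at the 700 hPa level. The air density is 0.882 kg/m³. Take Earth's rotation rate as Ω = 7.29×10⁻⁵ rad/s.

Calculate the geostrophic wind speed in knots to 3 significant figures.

71.8 knots

Coriolis parameter at 62°N:
f = 2Ω sin φ = 2 × 7.29×10⁻⁵ × sin 62° = 1.29×10⁻⁴ s⁻¹
Pressure gradient: |∂P/∂n| = 700 Pa / 167000 m = 4.19×10⁻³ Pa/m
Geostrophic balance (pressure-gradient force = Coriolis force):
V_g = (1/(fρ)) |∂P/∂n| = 4.19×10⁻³ / (1.29×10⁻⁴ × 0.882) = 36.9 m/s
Converting: 36.9 m/s × 1.944 = 71.8 knots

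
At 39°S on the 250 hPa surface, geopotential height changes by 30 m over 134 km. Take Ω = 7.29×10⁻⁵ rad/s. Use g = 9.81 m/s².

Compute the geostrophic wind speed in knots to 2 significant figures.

Coriolis parameter at 39°S:
f = 2Ω sin φ = 2 × 7.29×10⁻⁵ × sin 39° = 9.18×10⁻⁵ s⁻¹
Height gradient: |∂Z/∂n| = 30 m / 134000 m = 2.24×10⁻⁴
On a pressure surface, geostrophic balance gives V_g = (g/f)|∂Z/∂n|:
V_g = 9.81 × 2.24×10⁻⁴ / 9.18×10⁻⁵ = 23.9 m/s
Converting: 23.9 m/s × 1.944 = 47 knots

47 knots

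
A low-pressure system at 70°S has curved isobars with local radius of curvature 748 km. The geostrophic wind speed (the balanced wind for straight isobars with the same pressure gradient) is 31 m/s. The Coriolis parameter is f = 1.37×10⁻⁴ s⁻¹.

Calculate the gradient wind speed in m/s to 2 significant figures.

25 m/s

Around a low, centrifugal force acts outward with Coriolis, so pressure-gradient force balances both:
(1/ρ)|∂P/∂n| = fV + V²/R  →  V² + fR·V − fR·V_g = 0
With fR = 1.37×10⁻⁴ × 748×10³ m = 102 m/s:
V = [−fR + √((fR)² + 4 fR V_g)]/2 = [−102 + √(102² + 4×102×31)]/2 = 24.9 m/s
Subgeostrophic (V < V_g = 31 m/s), as expected around a low.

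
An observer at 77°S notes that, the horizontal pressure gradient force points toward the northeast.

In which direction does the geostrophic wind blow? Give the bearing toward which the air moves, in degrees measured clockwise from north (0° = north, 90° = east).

The pressure-gradient force points toward the northeast (bearing 045°).
Geostrophic balance: in the Southern Hemisphere the Coriolis force deflects motion to the left, so the geostrophic wind blows 90° to the left of the pressure-gradient force (low pressure on the right).
Rotating 045° by 90° counterclockwise gives 315° — the wind blows toward the northwest.

315°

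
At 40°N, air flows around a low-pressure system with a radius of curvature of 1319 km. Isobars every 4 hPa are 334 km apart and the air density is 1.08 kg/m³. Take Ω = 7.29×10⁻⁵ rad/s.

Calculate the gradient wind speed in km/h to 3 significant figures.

Coriolis parameter at 40°N:
f = 2Ω sin φ = 2 × 7.29×10⁻⁵ × sin 40° = 9.37×10⁻⁵ s⁻¹
Pressure gradient: |∂P/∂n| = 400 Pa / 334000 m = 1.20×10⁻³ Pa/m
Geostrophic speed: V_g = |∂P/∂n|/(fρ) = 1.20×10⁻³/(9.37×10⁻⁵ × 1.08) = 11.8 m/s
Around a low, centrifugal force acts outward with Coriolis, so pressure-gradient force balances both:
(1/ρ)|∂P/∂n| = fV + V²/R  →  V² + fR·V − fR·V_g = 0
With fR = 9.37×10⁻⁵ × 1319×10³ m = 124 m/s:
V = [−fR + √((fR)² + 4 fR V_g)]/2 = [−124 + √(124² + 4×124×11.8)]/2 = 10.9 m/s
Subgeostrophic (V < V_g = 11.8 m/s), as expected around a low.
Converting: 10.9 m/s × 3.6 = 39.2 km/h

39.2 km/h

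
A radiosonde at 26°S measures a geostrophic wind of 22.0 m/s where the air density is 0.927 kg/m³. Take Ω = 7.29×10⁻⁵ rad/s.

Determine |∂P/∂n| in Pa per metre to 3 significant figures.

Coriolis parameter at 26°S:
f = 2Ω sin φ = 2 × 7.29×10⁻⁵ × sin 26° = 6.39×10⁻⁵ s⁻¹
Geostrophic balance rearranged: |∂P/∂n| = f ρ V_g
|∂P/∂n| = 6.39×10⁻⁵ × 0.927 × 22.0 = 1.30×10⁻³ Pa/m

1.30×10⁻³ Pa/m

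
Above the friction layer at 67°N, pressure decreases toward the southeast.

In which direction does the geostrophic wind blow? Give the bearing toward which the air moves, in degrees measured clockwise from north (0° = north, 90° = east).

The pressure-gradient force points toward the southeast (bearing 135°).
Geostrophic balance: in the Northern Hemisphere the Coriolis force deflects motion to the right, so the geostrophic wind blows 90° to the right of the pressure-gradient force (low pressure on the left).
Rotating 135° by 90° clockwise gives 225° — the wind blows toward the southwest.

225°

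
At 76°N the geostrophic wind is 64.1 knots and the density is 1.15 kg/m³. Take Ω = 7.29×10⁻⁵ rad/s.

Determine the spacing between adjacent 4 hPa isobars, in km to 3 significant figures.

74.6 km

Coriolis parameter at 76°N:
f = 2Ω sin φ = 2 × 7.29×10⁻⁵ × sin 76° = 1.41×10⁻⁴ s⁻¹
Wind speed in SI: 64.1 knots = 33.0 m/s
Geostrophic balance rearranged: |∂P/∂n| = f ρ V_g
|∂P/∂n| = 1.41×10⁻⁴ × 1.15 × 33.0 = 5.36×10⁻³ Pa/m
Isobar spacing: Δn = ΔP/|∂P/∂n| = 400 Pa / 5.36×10⁻³ Pa/m = 74560 m ≈ 74.6 km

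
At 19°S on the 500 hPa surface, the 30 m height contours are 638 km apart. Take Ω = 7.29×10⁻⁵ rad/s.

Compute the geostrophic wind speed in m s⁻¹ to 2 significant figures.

Coriolis parameter at 19°S:
f = 2Ω sin φ = 2 × 7.29×10⁻⁵ × sin 19° = 4.75×10⁻⁵ s⁻¹
Height gradient: |∂Z/∂n| = 30 m / 638000 m = 4.70×10⁻⁵
On a pressure surface, geostrophic balance gives V_g = (g/f)|∂Z/∂n|:
V_g = 9.81 × 4.70×10⁻⁵ / 4.75×10⁻⁵ = 9.72 m/s

9.7 m s⁻¹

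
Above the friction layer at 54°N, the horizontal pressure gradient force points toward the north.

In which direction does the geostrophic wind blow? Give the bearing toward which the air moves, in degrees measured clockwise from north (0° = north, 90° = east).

090°

The pressure-gradient force points toward the north (bearing 000°).
Geostrophic balance: in the Northern Hemisphere the Coriolis force deflects motion to the right, so the geostrophic wind blows 90° to the right of the pressure-gradient force (low pressure on the left).
Rotating 000° by 90° clockwise gives 090° — the wind blows toward the east.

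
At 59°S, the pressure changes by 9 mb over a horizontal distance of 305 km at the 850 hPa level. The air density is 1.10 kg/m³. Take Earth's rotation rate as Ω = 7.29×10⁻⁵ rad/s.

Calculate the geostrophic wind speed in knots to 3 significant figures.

41.7 knots

Coriolis parameter at 59°S:
f = 2Ω sin φ = 2 × 7.29×10⁻⁵ × sin 59° = 1.25×10⁻⁴ s⁻¹
Pressure gradient: |∂P/∂n| = 900 Pa / 305000 m = 2.95×10⁻³ Pa/m
Geostrophic balance (pressure-gradient force = Coriolis force):
V_g = (1/(fρ)) |∂P/∂n| = 2.95×10⁻³ / (1.25×10⁻⁴ × 1.10) = 21.5 m/s
Converting: 21.5 m/s × 1.944 = 41.7 knots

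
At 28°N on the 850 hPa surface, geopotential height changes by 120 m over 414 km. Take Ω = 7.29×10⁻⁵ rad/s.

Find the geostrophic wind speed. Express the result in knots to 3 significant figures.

80.8 knots

Coriolis parameter at 28°N:
f = 2Ω sin φ = 2 × 7.29×10⁻⁵ × sin 28° = 6.84×10⁻⁵ s⁻¹
Height gradient: |∂Z/∂n| = 120 m / 414000 m = 2.90×10⁻⁴
On a pressure surface, geostrophic balance gives V_g = (g/f)|∂Z/∂n|:
V_g = 9.81 × 2.90×10⁻⁴ / 6.84×10⁻⁵ = 41.5 m/s
Converting: 41.5 m/s × 1.944 = 80.8 knots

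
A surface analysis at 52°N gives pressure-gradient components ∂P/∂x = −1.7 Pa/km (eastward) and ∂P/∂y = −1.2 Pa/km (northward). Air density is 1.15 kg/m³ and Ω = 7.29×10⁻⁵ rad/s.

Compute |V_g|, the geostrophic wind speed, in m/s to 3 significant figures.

15.7 m/s

Coriolis parameter at 52°N:
f = 2Ω sin φ = 2 × 7.29×10⁻⁵ × sin 52° = 1.15×10⁻⁴ s⁻¹
Component geostrophic relations (x east, y north):
u_g = −(1/(fρ)) ∂P/∂y,  v_g = (1/(fρ)) ∂P/∂x
u_g = −(−1.2×10⁻³)/(1.15×10⁻⁴ × 1.15) = 9.08 m/s;  v_g = (−1.7×10⁻³)/(1.15×10⁻⁴ × 1.15) = −12.9 m/s
|V_g| = √(u_g² + v_g²) = 15.7 m/s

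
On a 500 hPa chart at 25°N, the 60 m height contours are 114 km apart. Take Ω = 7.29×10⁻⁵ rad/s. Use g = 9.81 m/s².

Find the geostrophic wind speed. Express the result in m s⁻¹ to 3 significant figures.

83.8 m s⁻¹

Coriolis parameter at 25°N:
f = 2Ω sin φ = 2 × 7.29×10⁻⁵ × sin 25° = 6.16×10⁻⁵ s⁻¹
Height gradient: |∂Z/∂n| = 60 m / 114000 m = 5.26×10⁻⁴
On a pressure surface, geostrophic balance gives V_g = (g/f)|∂Z/∂n|:
V_g = 9.81 × 5.26×10⁻⁴ / 6.16×10⁻⁵ = 83.8 m/s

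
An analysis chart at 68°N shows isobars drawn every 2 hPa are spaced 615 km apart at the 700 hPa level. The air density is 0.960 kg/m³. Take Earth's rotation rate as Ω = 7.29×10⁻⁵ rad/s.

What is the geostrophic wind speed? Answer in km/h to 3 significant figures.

9.02 km/h

Coriolis parameter at 68°N:
f = 2Ω sin φ = 2 × 7.29×10⁻⁵ × sin 68° = 1.35×10⁻⁴ s⁻¹
Pressure gradient: |∂P/∂n| = 200 Pa / 615000 m = 3.25×10⁻⁴ Pa/m
Geostrophic balance (pressure-gradient force = Coriolis force):
V_g = (1/(fρ)) |∂P/∂n| = 3.25×10⁻⁴ / (1.35×10⁻⁴ × 0.960) = 2.51 m/s
Converting: 2.51 m/s × 3.6 = 9.02 km/h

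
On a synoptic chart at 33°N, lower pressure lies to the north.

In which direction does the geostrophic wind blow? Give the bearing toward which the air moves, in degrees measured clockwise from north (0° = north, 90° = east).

The pressure-gradient force points toward the north (bearing 000°).
Geostrophic balance: in the Northern Hemisphere the Coriolis force deflects motion to the right, so the geostrophic wind blows 90° to the right of the pressure-gradient force (low pressure on the left).
Rotating 000° by 90° clockwise gives 090° — the wind blows toward the east.

090°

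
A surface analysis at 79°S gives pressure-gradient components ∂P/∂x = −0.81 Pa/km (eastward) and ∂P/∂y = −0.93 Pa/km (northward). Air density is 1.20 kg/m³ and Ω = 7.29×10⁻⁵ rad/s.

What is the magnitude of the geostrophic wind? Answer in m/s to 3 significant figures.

7.18 m/s

Coriolis parameter at 79°S:
f = 2Ω sin φ = 2 × 7.29×10⁻⁵ × sin 79° = 1.43×10⁻⁴ s⁻¹
In the Southern Hemisphere f is negative: f = −1.43×10⁻⁴ s⁻¹.
Component geostrophic relations (x east, y north):
u_g = −(1/(fρ)) ∂P/∂y,  v_g = (1/(fρ)) ∂P/∂x
u_g = −(−0.93×10⁻³)/(−1.43×10⁻⁴ × 1.20) = −5.41 m/s;  v_g = (−0.81×10⁻³)/(−1.43×10⁻⁴ × 1.20) = 4.72 m/s
|V_g| = √(u_g² + v_g²) = 7.18 m/s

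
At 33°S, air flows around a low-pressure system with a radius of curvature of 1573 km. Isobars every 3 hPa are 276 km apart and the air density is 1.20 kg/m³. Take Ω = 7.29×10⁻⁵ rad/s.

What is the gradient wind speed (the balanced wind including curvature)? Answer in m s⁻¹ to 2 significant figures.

11 m s⁻¹

Coriolis parameter at 33°S:
f = 2Ω sin φ = 2 × 7.29×10⁻⁵ × sin 33° = 7.94×10⁻⁵ s⁻¹
Pressure gradient: |∂P/∂n| = 300 Pa / 276000 m = 1.09×10⁻³ Pa/m
Geostrophic speed: V_g = |∂P/∂n|/(fρ) = 1.09×10⁻³/(7.94×10⁻⁵ × 1.20) = 11.4 m/s
Around a low, centrifugal force acts outward with Coriolis, so pressure-gradient force balances both:
(1/ρ)|∂P/∂n| = fV + V²/R  →  V² + fR·V − fR·V_g = 0
With fR = 7.94×10⁻⁵ × 1573×10³ m = 125 m/s:
V = [−fR + √((fR)² + 4 fR V_g)]/2 = [−125 + √(125² + 4×125×11.4)]/2 = 10.5 m/s
Subgeostrophic (V < V_g = 11.4 m/s), as expected around a low.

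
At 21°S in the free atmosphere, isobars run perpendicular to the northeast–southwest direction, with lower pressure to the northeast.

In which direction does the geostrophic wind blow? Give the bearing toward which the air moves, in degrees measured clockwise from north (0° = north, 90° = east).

The pressure-gradient force points toward the northeast (bearing 045°).
Geostrophic balance: in the Southern Hemisphere the Coriolis force deflects motion to the left, so the geostrophic wind blows 90° to the left of the pressure-gradient force (low pressure on the right).
Rotating 045° by 90° counterclockwise gives 315° — the wind blows toward the northwest.

315°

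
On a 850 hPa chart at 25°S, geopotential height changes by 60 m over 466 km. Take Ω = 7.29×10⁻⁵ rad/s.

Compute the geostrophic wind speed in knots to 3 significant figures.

39.8 knots

Coriolis parameter at 25°S:
f = 2Ω sin φ = 2 × 7.29×10⁻⁵ × sin 25° = 6.16×10⁻⁵ s⁻¹
Height gradient: |∂Z/∂n| = 60 m / 466000 m = 1.29×10⁻⁴
On a pressure surface, geostrophic balance gives V_g = (g/f)|∂Z/∂n|:
V_g = 9.81 × 1.29×10⁻⁴ / 6.16×10⁻⁵ = 20.5 m/s
Converting: 20.5 m/s × 1.944 = 39.8 knots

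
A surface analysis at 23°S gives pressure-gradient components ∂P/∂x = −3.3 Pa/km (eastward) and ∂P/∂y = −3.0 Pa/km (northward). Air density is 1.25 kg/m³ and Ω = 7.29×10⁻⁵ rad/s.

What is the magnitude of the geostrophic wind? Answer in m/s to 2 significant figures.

63 m/s

Coriolis parameter at 23°S:
f = 2Ω sin φ = 2 × 7.29×10⁻⁵ × sin 23° = 5.70×10⁻⁵ s⁻¹
In the Southern Hemisphere f is negative: f = −5.70×10⁻⁵ s⁻¹.
Component geostrophic relations (x east, y north):
u_g = −(1/(fρ)) ∂P/∂y,  v_g = (1/(fρ)) ∂P/∂x
u_g = −(−3.0×10⁻³)/(−5.70×10⁻⁵ × 1.25) = −42.1 m/s;  v_g = (−3.3×10⁻³)/(−5.70×10⁻⁵ × 1.25) = 46.3 m/s
|V_g| = √(u_g² + v_g²) = 62.6 m/s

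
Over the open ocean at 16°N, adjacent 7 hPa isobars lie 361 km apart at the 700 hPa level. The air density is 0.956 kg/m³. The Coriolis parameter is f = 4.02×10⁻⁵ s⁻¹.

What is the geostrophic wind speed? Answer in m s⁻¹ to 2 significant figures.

Pressure gradient: |∂P/∂n| = 700 Pa / 361000 m = 1.94×10⁻³ Pa/m
Geostrophic balance (pressure-gradient force = Coriolis force):
V_g = (1/(fρ)) |∂P/∂n| = 1.94×10⁻³ / (4.02×10⁻⁵ × 0.956) = 50.5 m/s

50 m s⁻¹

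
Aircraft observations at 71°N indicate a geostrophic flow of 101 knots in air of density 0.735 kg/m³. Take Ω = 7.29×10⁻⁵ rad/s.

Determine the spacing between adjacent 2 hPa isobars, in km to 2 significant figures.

Coriolis parameter at 71°N:
f = 2Ω sin φ = 2 × 7.29×10⁻⁵ × sin 71° = 1.38×10⁻⁴ s⁻¹
Wind speed in SI: 101 knots = 52.0 m/s
Geostrophic balance rearranged: |∂P/∂n| = f ρ V_g
|∂P/∂n| = 1.38×10⁻⁴ × 0.735 × 52.0 = 5.26×10⁻³ Pa/m
Isobar spacing: Δn = ΔP/|∂P/∂n| = 200 Pa / 5.26×10⁻³ Pa/m = 37989 m ≈ 38 km

38 km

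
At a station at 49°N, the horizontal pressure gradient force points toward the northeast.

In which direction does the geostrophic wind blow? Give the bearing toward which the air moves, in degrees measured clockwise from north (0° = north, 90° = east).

The pressure-gradient force points toward the northeast (bearing 045°).
Geostrophic balance: in the Northern Hemisphere the Coriolis force deflects motion to the right, so the geostrophic wind blows 90° to the right of the pressure-gradient force (low pressure on the left).
Rotating 045° by 90° clockwise gives 135° — the wind blows toward the southeast.

135°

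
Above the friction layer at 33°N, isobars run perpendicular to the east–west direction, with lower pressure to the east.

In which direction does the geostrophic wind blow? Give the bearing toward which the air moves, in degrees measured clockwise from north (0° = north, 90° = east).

180°

The pressure-gradient force points toward the east (bearing 090°).
Geostrophic balance: in the Northern Hemisphere the Coriolis force deflects motion to the right, so the geostrophic wind blows 90° to the right of the pressure-gradient force (low pressure on the left).
Rotating 090° by 90° clockwise gives 180° — the wind blows toward the south.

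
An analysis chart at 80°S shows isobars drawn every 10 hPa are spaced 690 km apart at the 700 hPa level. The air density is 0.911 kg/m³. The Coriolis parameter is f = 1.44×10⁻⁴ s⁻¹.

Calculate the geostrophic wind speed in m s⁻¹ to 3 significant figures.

Pressure gradient: |∂P/∂n| = 1000 Pa / 690000 m = 1.45×10⁻³ Pa/m
Geostrophic balance (pressure-gradient force = Coriolis force):
V_g = (1/(fρ)) |∂P/∂n| = 1.45×10⁻³ / (1.44×10⁻⁴ × 0.911) = 11.0 m/s

11.0 m s⁻¹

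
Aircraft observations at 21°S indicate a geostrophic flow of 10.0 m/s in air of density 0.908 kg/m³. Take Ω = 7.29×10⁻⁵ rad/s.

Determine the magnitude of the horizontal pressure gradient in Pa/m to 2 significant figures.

4.7×10⁻⁴ Pa/m

Coriolis parameter at 21°S:
f = 2Ω sin φ = 2 × 7.29×10⁻⁵ × sin 21° = 5.23×10⁻⁵ s⁻¹
Geostrophic balance rearranged: |∂P/∂n| = f ρ V_g
|∂P/∂n| = 5.23×10⁻⁵ × 0.908 × 10.0 = 4.74×10⁻⁴ Pa/m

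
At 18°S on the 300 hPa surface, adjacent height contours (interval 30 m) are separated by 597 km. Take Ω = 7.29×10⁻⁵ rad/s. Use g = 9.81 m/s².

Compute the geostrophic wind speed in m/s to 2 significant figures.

11 m/s

Coriolis parameter at 18°S:
f = 2Ω sin φ = 2 × 7.29×10⁻⁵ × sin 18° = 4.51×10⁻⁵ s⁻¹
Height gradient: |∂Z/∂n| = 30 m / 597000 m = 5.03×10⁻⁵
On a pressure surface, geostrophic balance gives V_g = (g/f)|∂Z/∂n|:
V_g = 9.81 × 5.03×10⁻⁵ / 4.51×10⁻⁵ = 10.9 m/s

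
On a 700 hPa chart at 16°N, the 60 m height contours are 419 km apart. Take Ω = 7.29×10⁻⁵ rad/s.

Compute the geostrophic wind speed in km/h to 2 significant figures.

Coriolis parameter at 16°N:
f = 2Ω sin φ = 2 × 7.29×10⁻⁵ × sin 16° = 4.02×10⁻⁵ s⁻¹
Height gradient: |∂Z/∂n| = 60 m / 419000 m = 1.43×10⁻⁴
On a pressure surface, geostrophic balance gives V_g = (g/f)|∂Z/∂n|:
V_g = 9.81 × 1.43×10⁻⁴ / 4.02×10⁻⁵ = 35.0 m/s
Converting: 35.0 m/s × 3.6 = 130 km/h

130 km/h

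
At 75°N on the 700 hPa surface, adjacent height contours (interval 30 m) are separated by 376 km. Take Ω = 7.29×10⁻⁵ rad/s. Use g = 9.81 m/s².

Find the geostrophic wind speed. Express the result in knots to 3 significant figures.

Coriolis parameter at 75°N:
f = 2Ω sin φ = 2 × 7.29×10⁻⁵ × sin 75° = 1.41×10⁻⁴ s⁻¹
Height gradient: |∂Z/∂n| = 30 m / 376000 m = 7.98×10⁻⁵
On a pressure surface, geostrophic balance gives V_g = (g/f)|∂Z/∂n|:
V_g = 9.81 × 7.98×10⁻⁵ / 1.41×10⁻⁴ = 5.56 m/s
Converting: 5.56 m/s × 1.944 = 10.8 knots

10.8 knots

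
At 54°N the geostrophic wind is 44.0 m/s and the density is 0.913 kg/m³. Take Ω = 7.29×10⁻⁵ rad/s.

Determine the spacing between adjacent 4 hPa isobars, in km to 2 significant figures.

Coriolis parameter at 54°N:
f = 2Ω sin φ = 2 × 7.29×10⁻⁵ × sin 54° = 1.18×10⁻⁴ s⁻¹
Geostrophic balance rearranged: |∂P/∂n| = f ρ V_g
|∂P/∂n| = 1.18×10⁻⁴ × 0.913 × 44.0 = 4.74×10⁻³ Pa/m
Isobar spacing: Δn = ΔP/|∂P/∂n| = 400 Pa / 4.74×10⁻³ Pa/m = 84415 m ≈ 84 km

84 km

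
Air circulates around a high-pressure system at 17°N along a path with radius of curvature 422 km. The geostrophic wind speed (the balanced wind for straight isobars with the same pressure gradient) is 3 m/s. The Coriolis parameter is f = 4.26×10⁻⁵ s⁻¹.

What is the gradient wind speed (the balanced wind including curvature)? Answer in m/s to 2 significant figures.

3.8 m/s

Around a high, pressure-gradient force acts outward with centrifugal, so Coriolis balances both:
fV = (1/ρ)|∂P/∂n| + V²/R  →  V² − fR·V + fR·V_g = 0
With fR = 4.26×10⁻⁵ × 422×10³ m = 18.0 m/s:
V = [fR − √((fR)² − 4 fR V_g)]/2 = [18.0 − √(18.0² − 4×18.0×3)]/2 = 3.81 m/s
Supergeostrophic (V > V_g = 3 m/s), as expected around a high.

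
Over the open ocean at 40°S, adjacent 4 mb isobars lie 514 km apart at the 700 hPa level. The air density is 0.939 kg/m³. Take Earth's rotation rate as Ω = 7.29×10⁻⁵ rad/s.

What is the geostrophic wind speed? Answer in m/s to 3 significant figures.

Coriolis parameter at 40°S:
f = 2Ω sin φ = 2 × 7.29×10⁻⁵ × sin 40° = 9.37×10⁻⁵ s⁻¹
Pressure gradient: |∂P/∂n| = 400 Pa / 514000 m = 7.78×10⁻⁴ Pa/m
Geostrophic balance (pressure-gradient force = Coriolis force):
V_g = (1/(fρ)) |∂P/∂n| = 7.78×10⁻⁴ / (9.37×10⁻⁵ × 0.939) = 8.84 m/s

8.84 m/s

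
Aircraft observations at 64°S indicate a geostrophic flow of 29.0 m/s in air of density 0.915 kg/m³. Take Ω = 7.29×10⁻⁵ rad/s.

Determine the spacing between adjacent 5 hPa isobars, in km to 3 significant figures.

Coriolis parameter at 64°S:
f = 2Ω sin φ = 2 × 7.29×10⁻⁵ × sin 64° = 1.31×10⁻⁴ s⁻¹
Geostrophic balance rearranged: |∂P/∂n| = f ρ V_g
|∂P/∂n| = 1.31×10⁻⁴ × 0.915 × 29.0 = 3.48×10⁻³ Pa/m
Isobar spacing: Δn = ΔP/|∂P/∂n| = 500 Pa / 3.48×10⁻³ Pa/m = 143791 m ≈ 144 km

144 km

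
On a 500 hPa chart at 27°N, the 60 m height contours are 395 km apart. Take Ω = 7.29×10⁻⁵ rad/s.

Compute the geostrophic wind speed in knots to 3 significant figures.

43.8 knots

Coriolis parameter at 27°N:
f = 2Ω sin φ = 2 × 7.29×10⁻⁵ × sin 27° = 6.62×10⁻⁵ s⁻¹
Height gradient: |∂Z/∂n| = 60 m / 395000 m = 1.52×10⁻⁴
On a pressure surface, geostrophic balance gives V_g = (g/f)|∂Z/∂n|:
V_g = 9.81 × 1.52×10⁻⁴ / 6.62×10⁻⁵ = 22.5 m/s
Converting: 22.5 m/s × 1.944 = 43.8 knots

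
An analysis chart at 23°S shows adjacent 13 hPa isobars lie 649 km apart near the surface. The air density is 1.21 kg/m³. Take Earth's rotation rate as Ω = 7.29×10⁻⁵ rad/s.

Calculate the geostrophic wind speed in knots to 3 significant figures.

56.5 knots

Coriolis parameter at 23°S:
f = 2Ω sin φ = 2 × 7.29×10⁻⁵ × sin 23° = 5.70×10⁻⁵ s⁻¹
Pressure gradient: |∂P/∂n| = 1300 Pa / 649000 m = 2.00×10⁻³ Pa/m
Geostrophic balance (pressure-gradient force = Coriolis force):
V_g = (1/(fρ)) |∂P/∂n| = 2.00×10⁻³ / (5.70×10⁻⁵ × 1.21) = 29.1 m/s
Converting: 29.1 m/s × 1.944 = 56.5 knots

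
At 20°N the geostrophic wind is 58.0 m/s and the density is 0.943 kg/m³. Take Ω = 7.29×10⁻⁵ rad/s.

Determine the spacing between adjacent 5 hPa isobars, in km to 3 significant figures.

183 km

Coriolis parameter at 20°N:
f = 2Ω sin φ = 2 × 7.29×10⁻⁵ × sin 20° = 4.99×10⁻⁵ s⁻¹
Geostrophic balance rearranged: |∂P/∂n| = f ρ V_g
|∂P/∂n| = 4.99×10⁻⁵ × 0.943 × 58.0 = 2.73×10⁻³ Pa/m
Isobar spacing: Δn = ΔP/|∂P/∂n| = 500 Pa / 2.73×10⁻³ Pa/m = 183325 m ≈ 183 km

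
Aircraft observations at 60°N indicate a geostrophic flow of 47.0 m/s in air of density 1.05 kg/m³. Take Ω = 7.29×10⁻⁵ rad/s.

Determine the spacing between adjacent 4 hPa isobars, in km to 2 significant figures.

64 km

Coriolis parameter at 60°N:
f = 2Ω sin φ = 2 × 7.29×10⁻⁵ × sin 60° = 1.26×10⁻⁴ s⁻¹
Geostrophic balance rearranged: |∂P/∂n| = f ρ V_g
|∂P/∂n| = 1.26×10⁻⁴ × 1.05 × 47.0 = 6.23×10⁻³ Pa/m
Isobar spacing: Δn = ΔP/|∂P/∂n| = 400 Pa / 6.23×10⁻³ Pa/m = 64193 m ≈ 64 km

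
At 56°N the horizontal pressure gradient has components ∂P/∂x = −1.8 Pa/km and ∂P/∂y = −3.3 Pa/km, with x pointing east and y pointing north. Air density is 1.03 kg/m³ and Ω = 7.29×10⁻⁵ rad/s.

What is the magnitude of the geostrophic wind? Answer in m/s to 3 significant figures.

Coriolis parameter at 56°N:
f = 2Ω sin φ = 2 × 7.29×10⁻⁵ × sin 56° = 1.21×10⁻⁴ s⁻¹
Component geostrophic relations (x east, y north):
u_g = −(1/(fρ)) ∂P/∂y,  v_g = (1/(fρ)) ∂P/∂x
u_g = −(−3.3×10⁻³)/(1.21×10⁻⁴ × 1.03) = 26.5 m/s;  v_g = (−1.8×10⁻³)/(1.21×10⁻⁴ × 1.03) = −14.5 m/s
|V_g| = √(u_g² + v_g²) = 30.2 m/s

30.2 m/s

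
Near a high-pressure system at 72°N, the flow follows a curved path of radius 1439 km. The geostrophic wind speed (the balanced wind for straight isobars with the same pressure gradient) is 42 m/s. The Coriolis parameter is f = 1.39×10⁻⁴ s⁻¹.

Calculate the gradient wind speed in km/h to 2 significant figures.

220 km/h

Around a high, pressure-gradient force acts outward with centrifugal, so Coriolis balances both:
fV = (1/ρ)|∂P/∂n| + V²/R  →  V² − fR·V + fR·V_g = 0
With fR = 1.39×10⁻⁴ × 1439×10³ m = 200 m/s:
V = [fR − √((fR)² − 4 fR V_g)]/2 = [200 − √(200² − 4×200×42)]/2 = 60 m/s
Supergeostrophic (V > V_g = 42 m/s), as expected around a high.
Converting: 60 m/s × 3.6 = 220 km/h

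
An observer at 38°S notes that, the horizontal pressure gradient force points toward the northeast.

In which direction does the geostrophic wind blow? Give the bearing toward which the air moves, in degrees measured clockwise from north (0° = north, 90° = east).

315°

The pressure-gradient force points toward the northeast (bearing 045°).
Geostrophic balance: in the Southern Hemisphere the Coriolis force deflects motion to the left, so the geostrophic wind blows 90° to the left of the pressure-gradient force (low pressure on the right).
Rotating 045° by 90° counterclockwise gives 315° — the wind blows toward the northwest.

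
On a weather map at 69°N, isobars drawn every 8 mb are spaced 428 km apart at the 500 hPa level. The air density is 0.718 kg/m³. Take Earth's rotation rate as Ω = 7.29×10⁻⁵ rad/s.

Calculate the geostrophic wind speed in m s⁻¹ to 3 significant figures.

Coriolis parameter at 69°N:
f = 2Ω sin φ = 2 × 7.29×10⁻⁵ × sin 69° = 1.36×10⁻⁴ s⁻¹
Pressure gradient: |∂P/∂n| = 800 Pa / 428000 m = 1.87×10⁻³ Pa/m
Geostrophic balance (pressure-gradient force = Coriolis force):
V_g = (1/(fρ)) |∂P/∂n| = 1.87×10⁻³ / (1.36×10⁻⁴ × 0.718) = 19.1 m/s

19.1 m s⁻¹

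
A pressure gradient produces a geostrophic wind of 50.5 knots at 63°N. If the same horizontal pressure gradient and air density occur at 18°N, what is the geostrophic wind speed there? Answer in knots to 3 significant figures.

With the same pressure gradient and density, V_g ∝ 1/f ∝ 1/sin φ.
V₂ = V₁ · sin φ₁ / sin φ₂ = 50.5 × sin 63° / sin 18°
V₂ = 50.5 × 0.8910/0.3090 = 146 knots

146 knots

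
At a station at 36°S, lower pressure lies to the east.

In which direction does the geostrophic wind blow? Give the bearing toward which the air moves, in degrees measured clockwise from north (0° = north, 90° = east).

The pressure-gradient force points toward the east (bearing 090°).
Geostrophic balance: in the Southern Hemisphere the Coriolis force deflects motion to the left, so the geostrophic wind blows 90° to the left of the pressure-gradient force (low pressure on the right).
Rotating 090° by 90° counterclockwise gives 000° — the wind blows toward the north.

000°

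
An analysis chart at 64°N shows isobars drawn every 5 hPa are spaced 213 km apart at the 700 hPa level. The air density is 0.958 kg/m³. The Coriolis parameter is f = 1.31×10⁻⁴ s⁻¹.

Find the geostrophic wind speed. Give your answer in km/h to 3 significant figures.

67.3 km/h

Pressure gradient: |∂P/∂n| = 500 Pa / 213000 m = 2.35×10⁻³ Pa/m
Geostrophic balance (pressure-gradient force = Coriolis force):
V_g = (1/(fρ)) |∂P/∂n| = 2.35×10⁻³ / (1.31×10⁻⁴ × 0.958) = 18.7 m/s
Converting: 18.7 m/s × 3.6 = 67.3 km/h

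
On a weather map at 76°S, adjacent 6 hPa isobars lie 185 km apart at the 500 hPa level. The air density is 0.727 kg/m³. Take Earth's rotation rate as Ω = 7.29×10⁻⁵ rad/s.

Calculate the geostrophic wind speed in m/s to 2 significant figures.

Coriolis parameter at 76°S:
f = 2Ω sin φ = 2 × 7.29×10⁻⁵ × sin 76° = 1.41×10⁻⁴ s⁻¹
Pressure gradient: |∂P/∂n| = 600 Pa / 185000 m = 3.24×10⁻³ Pa/m
Geostrophic balance (pressure-gradient force = Coriolis force):
V_g = (1/(fρ)) |∂P/∂n| = 3.24×10⁻³ / (1.41×10⁻⁴ × 0.727) = 31.5 m/s

32 m/s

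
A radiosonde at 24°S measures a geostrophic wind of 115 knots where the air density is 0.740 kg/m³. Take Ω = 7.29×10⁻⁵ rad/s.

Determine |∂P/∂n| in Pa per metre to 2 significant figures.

Coriolis parameter at 24°S:
f = 2Ω sin φ = 2 × 7.29×10⁻⁵ × sin 24° = 5.93×10⁻⁵ s⁻¹
Wind speed in SI: 115 knots = 59.2 m/s
Geostrophic balance rearranged: |∂P/∂n| = f ρ V_g
|∂P/∂n| = 5.93×10⁻⁵ × 0.740 × 59.2 = 2.60×10⁻³ Pa/m

2.6×10⁻³ Pa/m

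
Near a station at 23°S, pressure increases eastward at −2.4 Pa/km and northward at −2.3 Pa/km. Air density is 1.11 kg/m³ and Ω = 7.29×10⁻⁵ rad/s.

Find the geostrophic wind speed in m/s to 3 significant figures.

52.6 m/s

Coriolis parameter at 23°S:
f = 2Ω sin φ = 2 × 7.29×10⁻⁵ × sin 23° = 5.70×10⁻⁵ s⁻¹
In the Southern Hemisphere f is negative: f = −5.70×10⁻⁵ s⁻¹.
Component geostrophic relations (x east, y north):
u_g = −(1/(fρ)) ∂P/∂y,  v_g = (1/(fρ)) ∂P/∂x
u_g = −(−2.3×10⁻³)/(−5.70×10⁻⁵ × 1.11) = −36.4 m/s;  v_g = (−2.4×10⁻³)/(−5.70×10⁻⁵ × 1.11) = 38.0 m/s
|V_g| = √(u_g² + v_g²) = 52.6 m/s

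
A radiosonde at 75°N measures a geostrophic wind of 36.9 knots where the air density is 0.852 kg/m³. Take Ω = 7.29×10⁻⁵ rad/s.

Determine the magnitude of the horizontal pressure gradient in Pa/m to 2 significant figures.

2.3×10⁻³ Pa/m

Coriolis parameter at 75°N:
f = 2Ω sin φ = 2 × 7.29×10⁻⁵ × sin 75° = 1.41×10⁻⁴ s⁻¹
Wind speed in SI: 36.9 knots = 19.0 m/s
Geostrophic balance rearranged: |∂P/∂n| = f ρ V_g
|∂P/∂n| = 1.41×10⁻⁴ × 0.852 × 19.0 = 2.28×10⁻³ Pa/m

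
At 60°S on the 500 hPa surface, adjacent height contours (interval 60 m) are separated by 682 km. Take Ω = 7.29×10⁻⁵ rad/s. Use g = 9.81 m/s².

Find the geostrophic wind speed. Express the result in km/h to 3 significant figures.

Coriolis parameter at 60°S:
f = 2Ω sin φ = 2 × 7.29×10⁻⁵ × sin 60° = 1.26×10⁻⁴ s⁻¹
Height gradient: |∂Z/∂n| = 60 m / 682000 m = 8.80×10⁻⁵
On a pressure surface, geostrophic balance gives V_g = (g/f)|∂Z/∂n|:
V_g = 9.81 × 8.80×10⁻⁵ / 1.26×10⁻⁴ = 6.84 m/s
Converting: 6.84 m/s × 3.6 = 24.6 km/h

24.6 km/h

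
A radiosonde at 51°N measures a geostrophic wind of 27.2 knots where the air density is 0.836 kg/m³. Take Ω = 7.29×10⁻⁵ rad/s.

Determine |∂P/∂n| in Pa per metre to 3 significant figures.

Coriolis parameter at 51°N:
f = 2Ω sin φ = 2 × 7.29×10⁻⁵ × sin 51° = 1.13×10⁻⁴ s⁻¹
Wind speed in SI: 27.2 knots = 14.0 m/s
Geostrophic balance rearranged: |∂P/∂n| = f ρ V_g
|∂P/∂n| = 1.13×10⁻⁴ × 0.836 × 14.0 = 1.33×10⁻³ Pa/m

1.33×10⁻³ Pa/m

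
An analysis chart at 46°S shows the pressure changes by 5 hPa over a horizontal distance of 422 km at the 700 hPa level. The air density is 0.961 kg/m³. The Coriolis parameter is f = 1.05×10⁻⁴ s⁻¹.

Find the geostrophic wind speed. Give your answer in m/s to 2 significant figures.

Pressure gradient: |∂P/∂n| = 500 Pa / 422000 m = 1.18×10⁻³ Pa/m
Geostrophic balance (pressure-gradient force = Coriolis force):
V_g = (1/(fρ)) |∂P/∂n| = 1.18×10⁻³ / (1.05×10⁻⁴ × 0.961) = 11.7 m/s

12 m/s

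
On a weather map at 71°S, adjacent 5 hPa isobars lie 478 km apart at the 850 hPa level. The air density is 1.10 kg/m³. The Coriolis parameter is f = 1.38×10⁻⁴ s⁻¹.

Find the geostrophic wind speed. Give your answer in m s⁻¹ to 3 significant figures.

Pressure gradient: |∂P/∂n| = 500 Pa / 478000 m = 1.05×10⁻³ Pa/m
Geostrophic balance (pressure-gradient force = Coriolis force):
V_g = (1/(fρ)) |∂P/∂n| = 1.05×10⁻³ / (1.38×10⁻⁴ × 1.10) = 6.89 m/s

6.89 m s⁻¹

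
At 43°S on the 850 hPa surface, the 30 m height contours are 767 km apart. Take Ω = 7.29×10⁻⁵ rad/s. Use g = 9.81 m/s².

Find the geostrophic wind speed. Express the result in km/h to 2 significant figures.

Coriolis parameter at 43°S:
f = 2Ω sin φ = 2 × 7.29×10⁻⁵ × sin 43° = 9.94×10⁻⁵ s⁻¹
Height gradient: |∂Z/∂n| = 30 m / 767000 m = 3.91×10⁻⁵
On a pressure surface, geostrophic balance gives V_g = (g/f)|∂Z/∂n|:
V_g = 9.81 × 3.91×10⁻⁵ / 9.94×10⁻⁵ = 3.86 m/s
Converting: 3.86 m/s × 3.6 = 14 km/h

14 km/h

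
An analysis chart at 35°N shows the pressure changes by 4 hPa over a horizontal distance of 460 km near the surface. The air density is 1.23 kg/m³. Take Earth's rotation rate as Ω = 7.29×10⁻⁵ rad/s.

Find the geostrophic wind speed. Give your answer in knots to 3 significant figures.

Coriolis parameter at 35°N:
f = 2Ω sin φ = 2 × 7.29×10⁻⁵ × sin 35° = 8.36×10⁻⁵ s⁻¹
Pressure gradient: |∂P/∂n| = 400 Pa / 460000 m = 8.70×10⁻⁴ Pa/m
Geostrophic balance (pressure-gradient force = Coriolis force):
V_g = (1/(fρ)) |∂P/∂n| = 8.70×10⁻⁴ / (8.36×10⁻⁵ × 1.23) = 8.45 m/s
Converting: 8.45 m/s × 1.944 = 16.4 knots

16.4 knots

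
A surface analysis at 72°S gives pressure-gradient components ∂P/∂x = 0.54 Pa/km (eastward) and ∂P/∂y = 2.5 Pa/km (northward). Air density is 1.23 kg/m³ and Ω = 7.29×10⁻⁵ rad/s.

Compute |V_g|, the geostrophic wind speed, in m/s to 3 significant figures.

15.0 m/s

Coriolis parameter at 72°S:
f = 2Ω sin φ = 2 × 7.29×10⁻⁵ × sin 72° = 1.39×10⁻⁴ s⁻¹
In the Southern Hemisphere f is negative: f = −1.39×10⁻⁴ s⁻¹.
Component geostrophic relations (x east, y north):
u_g = −(1/(fρ)) ∂P/∂y,  v_g = (1/(fρ)) ∂P/∂x
u_g = −(2.5×10⁻³)/(−1.39×10⁻⁴ × 1.23) = 14.7 m/s;  v_g = (0.54×10⁻³)/(−1.39×10⁻⁴ × 1.23) = −3.17 m/s
|V_g| = √(u_g² + v_g²) = 15.0 m/s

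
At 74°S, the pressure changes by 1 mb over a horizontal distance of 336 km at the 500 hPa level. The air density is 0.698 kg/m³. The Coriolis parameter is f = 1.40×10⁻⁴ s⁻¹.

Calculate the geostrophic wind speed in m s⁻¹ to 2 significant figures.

Pressure gradient: |∂P/∂n| = 100 Pa / 336000 m = 2.98×10⁻⁴ Pa/m
Geostrophic balance (pressure-gradient force = Coriolis force):
V_g = (1/(fρ)) |∂P/∂n| = 2.98×10⁻⁴ / (1.40×10⁻⁴ × 0.698) = 3.05 m/s

3.0 m s⁻¹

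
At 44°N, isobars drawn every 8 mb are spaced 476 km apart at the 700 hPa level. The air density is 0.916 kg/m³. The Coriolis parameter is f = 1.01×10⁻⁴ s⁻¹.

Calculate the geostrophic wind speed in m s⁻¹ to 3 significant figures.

Pressure gradient: |∂P/∂n| = 800 Pa / 476000 m = 1.68×10⁻³ Pa/m
Geostrophic balance (pressure-gradient force = Coriolis force):
V_g = (1/(fρ)) |∂P/∂n| = 1.68×10⁻³ / (1.01×10⁻⁴ × 0.916) = 18.2 m/s

18.2 m s⁻¹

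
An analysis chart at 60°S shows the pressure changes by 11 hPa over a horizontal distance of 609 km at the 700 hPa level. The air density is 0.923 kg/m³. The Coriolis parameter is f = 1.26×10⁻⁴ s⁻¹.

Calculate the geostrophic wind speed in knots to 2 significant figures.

30 knots

Pressure gradient: |∂P/∂n| = 1100 Pa / 609000 m = 1.81×10⁻³ Pa/m
Geostrophic balance (pressure-gradient force = Coriolis force):
V_g = (1/(fρ)) |∂P/∂n| = 1.81×10⁻³ / (1.26×10⁻⁴ × 0.923) = 15.5 m/s
Converting: 15.5 m/s × 1.944 = 30 knots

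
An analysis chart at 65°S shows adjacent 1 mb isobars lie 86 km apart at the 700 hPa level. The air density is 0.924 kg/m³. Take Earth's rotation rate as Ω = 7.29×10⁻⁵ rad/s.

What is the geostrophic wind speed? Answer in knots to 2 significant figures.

19 knots

Coriolis parameter at 65°S:
f = 2Ω sin φ = 2 × 7.29×10⁻⁵ × sin 65° = 1.32×10⁻⁴ s⁻¹
Pressure gradient: |∂P/∂n| = 100 Pa / 86000 m = 1.16×10⁻³ Pa/m
Geostrophic balance (pressure-gradient force = Coriolis force):
V_g = (1/(fρ)) |∂P/∂n| = 1.16×10⁻³ / (1.32×10⁻⁴ × 0.924) = 9.52 m/s
Converting: 9.52 m/s × 1.944 = 19 knots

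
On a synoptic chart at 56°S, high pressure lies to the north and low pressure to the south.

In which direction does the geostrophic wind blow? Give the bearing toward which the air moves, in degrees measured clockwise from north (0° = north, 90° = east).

The pressure-gradient force points toward the south (bearing 180°).
Geostrophic balance: in the Southern Hemisphere the Coriolis force deflects motion to the left, so the geostrophic wind blows 90° to the left of the pressure-gradient force (low pressure on the right).
Rotating 180° by 90° counterclockwise gives 090° — the wind blows toward the east.

090°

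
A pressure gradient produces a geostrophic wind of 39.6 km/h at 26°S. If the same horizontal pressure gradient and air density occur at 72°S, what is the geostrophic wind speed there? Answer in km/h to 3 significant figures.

With the same pressure gradient and density, V_g ∝ 1/f ∝ 1/sin φ.
V₂ = V₁ · sin φ₁ / sin φ₂ = 39.6 × sin 26° / sin 72°
V₂ = 39.6 × 0.4384/0.9511 = 18.3 km/h

18.3 km/h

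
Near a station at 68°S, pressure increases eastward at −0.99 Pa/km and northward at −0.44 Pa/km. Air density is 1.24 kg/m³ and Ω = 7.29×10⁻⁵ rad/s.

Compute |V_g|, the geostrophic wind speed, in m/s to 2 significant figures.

6.5 m/s

Coriolis parameter at 68°S:
f = 2Ω sin φ = 2 × 7.29×10⁻⁵ × sin 68° = 1.35×10⁻⁴ s⁻¹
In the Southern Hemisphere f is negative: f = −1.35×10⁻⁴ s⁻¹.
Component geostrophic relations (x east, y north):
u_g = −(1/(fρ)) ∂P/∂y,  v_g = (1/(fρ)) ∂P/∂x
u_g = −(−0.44×10⁻³)/(−1.35×10⁻⁴ × 1.24) = −2.62 m/s;  v_g = (−0.99×10⁻³)/(−1.35×10⁻⁴ × 1.24) = 5.91 m/s
|V_g| = √(u_g² + v_g²) = 6.46 m/s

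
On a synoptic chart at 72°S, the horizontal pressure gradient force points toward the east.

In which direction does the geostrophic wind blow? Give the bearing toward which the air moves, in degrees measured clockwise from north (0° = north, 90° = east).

000°

The pressure-gradient force points toward the east (bearing 090°).
Geostrophic balance: in the Southern Hemisphere the Coriolis force deflects motion to the left, so the geostrophic wind blows 90° to the left of the pressure-gradient force (low pressure on the right).
Rotating 090° by 90° counterclockwise gives 000° — the wind blows toward the north.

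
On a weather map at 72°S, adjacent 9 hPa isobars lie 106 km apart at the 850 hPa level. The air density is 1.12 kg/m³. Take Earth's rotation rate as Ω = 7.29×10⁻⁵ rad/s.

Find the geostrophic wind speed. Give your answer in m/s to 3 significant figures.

54.7 m/s

Coriolis parameter at 72°S:
f = 2Ω sin φ = 2 × 7.29×10⁻⁵ × sin 72° = 1.39×10⁻⁴ s⁻¹
Pressure gradient: |∂P/∂n| = 900 Pa / 106000 m = 8.49×10⁻³ Pa/m
Geostrophic balance (pressure-gradient force = Coriolis force):
V_g = (1/(fρ)) |∂P/∂n| = 8.49×10⁻³ / (1.39×10⁻⁴ × 1.12) = 54.7 m/s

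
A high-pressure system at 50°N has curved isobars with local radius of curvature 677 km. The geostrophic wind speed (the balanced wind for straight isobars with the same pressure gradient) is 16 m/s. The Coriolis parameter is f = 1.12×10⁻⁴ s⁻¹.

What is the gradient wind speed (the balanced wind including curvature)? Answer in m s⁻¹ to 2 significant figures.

23 m s⁻¹

Around a high, pressure-gradient force acts outward with centrifugal, so Coriolis balances both:
fV = (1/ρ)|∂P/∂n| + V²/R  →  V² − fR·V + fR·V_g = 0
With fR = 1.12×10⁻⁴ × 677×10³ m = 75.8 m/s:
V = [fR − √((fR)² − 4 fR V_g)]/2 = [75.8 − √(75.8² − 4×75.8×16)]/2 = 22.9 m/s
Supergeostrophic (V > V_g = 16 m/s), as expected around a high.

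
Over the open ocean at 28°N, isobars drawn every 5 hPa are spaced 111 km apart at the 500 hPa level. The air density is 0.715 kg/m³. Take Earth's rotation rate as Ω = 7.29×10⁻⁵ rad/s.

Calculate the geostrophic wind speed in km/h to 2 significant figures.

330 km/h

Coriolis parameter at 28°N:
f = 2Ω sin φ = 2 × 7.29×10⁻⁵ × sin 28° = 6.84×10⁻⁵ s⁻¹
Pressure gradient: |∂P/∂n| = 500 Pa / 111000 m = 4.50×10⁻³ Pa/m
Geostrophic balance (pressure-gradient force = Coriolis force):
V_g = (1/(fρ)) |∂P/∂n| = 4.50×10⁻³ / (6.84×10⁻⁵ × 0.715) = 92.0 m/s
Converting: 92.0 m/s × 3.6 = 330 km/h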